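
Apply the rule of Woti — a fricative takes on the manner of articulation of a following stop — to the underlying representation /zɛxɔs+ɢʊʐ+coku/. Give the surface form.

[zɛxɔtɢʊɖcoku]

/s/ is a voiceless alveolar fricative. The following trigger /ɢ/ is a stop, so /s/ must become a stop as well.
Changing only its manner to stop gives [t] — the voiceless alveolar stop.
The same rule applies at the second boundary: /ʐ/ → [ɖ] next to /c/.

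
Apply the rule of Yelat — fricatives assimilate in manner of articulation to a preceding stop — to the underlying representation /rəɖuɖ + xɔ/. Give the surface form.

/x/ is a voiceless velar fricative. The preceding trigger /ɖ/ is a stop, so /x/ must become a stop as well.
A voiceless velar stop is [k], so the surface segment is [k].

[rəɖuɖkɔ]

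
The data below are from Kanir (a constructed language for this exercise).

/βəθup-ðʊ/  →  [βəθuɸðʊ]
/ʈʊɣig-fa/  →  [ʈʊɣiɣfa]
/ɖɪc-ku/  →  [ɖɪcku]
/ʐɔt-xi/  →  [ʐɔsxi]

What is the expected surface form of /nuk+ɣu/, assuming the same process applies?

[nuxɣu]

The data show regressive manner assimilation: /p/ → [ɸ] before /ð/; /g/ → [ɣ] before /f/; /t/ → [s] before /x/. In each pair only manner changes, matching the following consonant, while place and voice stay constant.
Nothing changes in [ɖɪcku]: there the adjacent consonants already agree in manner (/c/ and /k/ are both stops), so this form is consistent with the same rule.
/k/ is a voiceless velar stop. The following trigger /ɣ/ is a fricative, so /k/ must become a fricative as well.
A voiceless velar fricative is [x], so the surface segment is [x].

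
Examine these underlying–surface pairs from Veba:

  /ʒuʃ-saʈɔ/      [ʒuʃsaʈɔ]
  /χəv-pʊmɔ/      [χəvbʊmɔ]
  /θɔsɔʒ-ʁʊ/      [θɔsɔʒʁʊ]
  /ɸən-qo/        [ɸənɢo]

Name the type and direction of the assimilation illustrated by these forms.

progressive voicing assimilation

Comparing underlying and surface forms, /p/ → [b] is the alternation; the neighbouring /v/ is constant.
/p/ is voiceless while /v/ is voiced; the output [b] is voiced, matching the trigger — so the feature that spreads is voicing.
Place and manner are unchanged, so the assimilation is partial, not total.
The other alternating form patterns the same way: /q/ → [ɢ] after /n/ (voiceless → voiced, matching voiced) — only voicing changes, and always toward the preceding segment.
Nothing changes in [ʒuʃsaʈɔ], [θɔsɔʒʁʊ]: there the adjacent consonants already agree in voicing (/s/ and /ʃ/ are both voiceless; /ʁ/ and /ʒ/ are both voiced), so these forms are consistent with the same rule.
Since the segment that changes follows the conditioning segment, the assimilation is progressive.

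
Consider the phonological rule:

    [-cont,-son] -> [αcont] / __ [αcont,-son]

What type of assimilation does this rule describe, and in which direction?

regressive manner assimilation

The shared variable α links the value of [cont] on the target to that of the neighbouring obstruent. [cont] distinguishes stops from fricatives — a manner-of-articulation feature — so this is manner assimilation.
The conditioning segment sits to the right of the focus bar, meaning the trigger follows the segment that changes — regressive assimilation.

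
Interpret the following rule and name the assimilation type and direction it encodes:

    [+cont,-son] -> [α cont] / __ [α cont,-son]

The shared variable α links the value of [cont] on the target to that of the neighbouring obstruent. [cont] distinguishes stops from fricatives — a manner-of-articulation feature — so this is manner assimilation.
Since the environment is written after the underscore, the trigger follows the target; the direction is regressive.

regressive manner assimilation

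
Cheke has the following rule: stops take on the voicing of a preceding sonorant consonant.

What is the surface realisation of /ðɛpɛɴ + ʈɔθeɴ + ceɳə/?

[ðɛpɛɴɖɔθeɴɟeɳə]

/ʈ/ is a voiceless retroflex stop. The preceding trigger /ɴ/ is voiced, so /ʈ/ must become voiced as well.
A voiced retroflex stop is [ɖ], so the surface segment is [ɖ].
At the second juncture, /c/ likewise becomes [ɟ] adjacent to /ɴ/.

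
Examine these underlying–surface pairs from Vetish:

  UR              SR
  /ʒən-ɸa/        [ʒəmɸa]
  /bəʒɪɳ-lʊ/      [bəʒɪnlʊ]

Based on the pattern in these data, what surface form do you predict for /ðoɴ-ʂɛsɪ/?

[ðoɳʂɛsɪ]

The data show regressive place assimilation: /n/ → [m] before /ɸ/; /ɳ/ → [n] before /l/. In each pair only place changes, matching the following consonant, while manner and voice stay constant.
/ɴ/ is a voiced uvular nasal. The following trigger /ʂ/ is retroflex, so /ɴ/ must become retroflex as well.
A voiced retroflex nasal is [ɳ], so the surface segment is [ɳ].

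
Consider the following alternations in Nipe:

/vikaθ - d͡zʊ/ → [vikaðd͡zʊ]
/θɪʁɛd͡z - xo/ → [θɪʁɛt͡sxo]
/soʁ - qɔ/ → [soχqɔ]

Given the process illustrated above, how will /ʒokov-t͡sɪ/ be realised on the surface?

[ʒokoft͡sɪ]

The data show regressive voicing assimilation: /θ/ → [ð] before /d͡z/; /d͡z/ → [t͡s] before /x/; /ʁ/ → [χ] before /q/. In each pair only voicing changes, matching the following consonant, while place and manner stay constant.
/v/ is a voiced labiodental fricative. The following trigger /t͡s/ is voiceless, so /v/ must become voiceless as well.
A voiceless labiodental fricative is [f], so the surface segment is [f].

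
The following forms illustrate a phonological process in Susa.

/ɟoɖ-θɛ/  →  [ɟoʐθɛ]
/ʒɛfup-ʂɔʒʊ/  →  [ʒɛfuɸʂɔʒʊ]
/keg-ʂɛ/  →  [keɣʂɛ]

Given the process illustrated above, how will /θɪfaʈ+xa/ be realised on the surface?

The data show regressive manner assimilation: /ɖ/ → [ʐ] before /θ/; /p/ → [ɸ] before /ʂ/; /g/ → [ɣ] before /ʂ/. In each pair only manner changes, matching the following consonant, while place and voice stay constant.
/ʈ/ is a voiceless retroflex stop. The following trigger /x/ is a fricative, so /ʈ/ must become a fricative as well.
The voiceless retroflex fricative is [ʂ], so /ʈ/ → [ʂ].

[θɪfaʂxa]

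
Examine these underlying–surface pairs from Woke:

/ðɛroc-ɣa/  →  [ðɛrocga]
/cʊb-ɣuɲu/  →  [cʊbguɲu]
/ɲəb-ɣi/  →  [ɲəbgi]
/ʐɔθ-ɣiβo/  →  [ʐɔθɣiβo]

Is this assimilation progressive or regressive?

The segment that alternates is /ɣ/, which surfaces as [g] when adjacent to /c/.
The change fricative → stop matches the manner of the preceding /c/, identifying this as manner assimilation.
Checking the remaining alternation: /ɣ/ → [g] after /b/ (fricative → stop, matching a stop) — only manner changes, and always toward the preceding segment.
Nothing changes in [ʐɔθɣiβo]: there the adjacent consonants already agree in manner (/ɣ/ and /θ/ are both fricatives), so this form is consistent with the same rule.
The trigger is the preceding segment, so the direction is progressive (perseverative).

progressive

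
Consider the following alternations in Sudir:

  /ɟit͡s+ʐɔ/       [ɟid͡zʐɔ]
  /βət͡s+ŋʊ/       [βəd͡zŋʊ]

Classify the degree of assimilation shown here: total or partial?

The segment that alternates is /t͡s/, which surfaces as [d͡z] when adjacent to /ʐ/.
/t͡s/ is voiceless while /ʐ/ is voiced; the output [d͡z] is voiced, matching the trigger — so the feature that spreads is voicing.
Place and manner are unchanged, so the assimilation is partial, not total.
Checking the remaining alternation: /t͡s/ → [d͡z] before /ŋ/ (voiceless → voiced, matching voiced) — only voicing changes, and always toward the following segment.

partial assimilation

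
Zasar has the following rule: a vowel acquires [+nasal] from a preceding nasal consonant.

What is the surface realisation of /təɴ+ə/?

[təɴə̃]

The vowel /ə/ is adjacent to the preceding nasal /ɴ/, so it acquires [+nasal] and surfaces as [ə̃].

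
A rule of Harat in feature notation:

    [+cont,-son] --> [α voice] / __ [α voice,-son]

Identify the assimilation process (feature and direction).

regressive voicing assimilation

The rule copies [voice] from the environment onto the target, so the assimilating feature is voicing.
Since the environment is written after the underscore, the trigger follows the target; the direction is regressive.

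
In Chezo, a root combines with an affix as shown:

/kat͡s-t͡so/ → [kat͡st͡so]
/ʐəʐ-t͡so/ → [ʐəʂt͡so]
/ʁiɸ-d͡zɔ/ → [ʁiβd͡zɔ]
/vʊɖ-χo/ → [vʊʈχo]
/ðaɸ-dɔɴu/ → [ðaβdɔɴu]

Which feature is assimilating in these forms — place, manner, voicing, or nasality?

voicing

The segment that alternates is /ʐ/, which surfaces as [ʂ] when adjacent to /t͡s/.
The change voiced → voiceless matches the voicing of the following /t͡s/, identifying this as voicing assimilation.
The other alternating forms pattern the same way: /ɸ/ → [β] before /d͡z/ (voiceless → voiced, matching voiced); /ɖ/ → [ʈ] before /χ/ (voiced → voiceless, matching voiceless); /ɸ/ → [β] before /d/ (voiceless → voiced, matching voiced) — only voicing changes, and always toward the following segment.
Nothing changes in [kat͡st͡so]: there the adjacent consonants already agree in voicing (/t͡s/ and /t͡s/ are both voiceless), so this form is consistent with the same rule.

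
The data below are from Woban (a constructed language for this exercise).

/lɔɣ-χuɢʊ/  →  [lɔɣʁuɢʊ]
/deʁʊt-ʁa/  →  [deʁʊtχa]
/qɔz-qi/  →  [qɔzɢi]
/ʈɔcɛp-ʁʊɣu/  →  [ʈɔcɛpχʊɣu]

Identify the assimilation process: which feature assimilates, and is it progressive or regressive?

Comparing underlying and surface forms, /χ/ → [ʁ] is the alternation; the neighbouring /ɣ/ is constant.
The change voiceless → voiced matches the voicing of the preceding /ɣ/, identifying this as voicing assimilation.
Place and manner are unchanged, so the assimilation is partial, not total.
Checking the remaining alternations: /ʁ/ → [χ] after /t/ (voiced → voiceless, matching voiceless); /q/ → [ɢ] after /z/ (voiceless → voiced, matching voiced); /ʁ/ → [χ] after /p/ (voiced → voiceless, matching voiceless) — only voicing changes, and always toward the preceding segment.
Since the segment that changes follows the conditioning segment, the assimilation is progressive.

progressive voicing assimilation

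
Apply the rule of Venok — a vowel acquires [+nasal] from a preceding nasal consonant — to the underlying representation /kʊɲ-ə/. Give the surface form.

/ə/ sits next to the nasal /ɲ/ and is therefore nasalised to [ə̃].

[kʊɲə̃]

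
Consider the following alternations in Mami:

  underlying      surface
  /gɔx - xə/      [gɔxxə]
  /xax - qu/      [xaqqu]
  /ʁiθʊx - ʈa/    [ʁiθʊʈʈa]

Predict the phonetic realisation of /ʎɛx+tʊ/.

[ʎɛttʊ]

The data show regressive total assimilation (/x/ → [q] before /q/; /x/ → [ʈ] before /ʈ/): in every case the target segment becomes identical to its following neighbour, copying more than a single feature.
In [gɔxxə] the two consonants at the boundary are already identical (/x/ + /x/), so the rule applies vacuously and nothing changes.
/x/ is the segment targeted by the rule; it sits immediately before /t/, so it assimilates completely and surfaces as [t].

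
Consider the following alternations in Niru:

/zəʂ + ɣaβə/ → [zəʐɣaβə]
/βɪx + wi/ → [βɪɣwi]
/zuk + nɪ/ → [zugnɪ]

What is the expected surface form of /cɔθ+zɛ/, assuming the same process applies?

[cɔðzɛ]

The data show regressive voicing assimilation: /ʂ/ → [ʐ] before /ɣ/; /x/ → [ɣ] before /w/; /k/ → [g] before /n/. In each pair only voicing changes, matching the following consonant, while place and manner stay constant.
The rule targets /θ/ (voiceless dental fricative), which sits before the trigger /z/ (voiced).
A voiced dental fricative is [ð], so the surface segment is [ð].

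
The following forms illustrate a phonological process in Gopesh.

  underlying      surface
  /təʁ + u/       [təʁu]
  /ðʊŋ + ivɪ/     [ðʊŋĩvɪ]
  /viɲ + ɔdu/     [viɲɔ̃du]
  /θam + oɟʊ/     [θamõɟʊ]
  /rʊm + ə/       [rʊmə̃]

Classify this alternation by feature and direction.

The vowel /i/ surfaces as nasalised [ĩ] next to the preceding nasal /ŋ/ — it has acquired the [+nasal] feature of its neighbour.
Likewise in the remaining data: /ɔ/ → [ɔ̃] after /ɲ/; /o/ → [õ] after /m/; /ə/ → [ə̃] after /m/ — each time a vowel is nasalised next to a preceding nasal.
No change occurs in [təʁu] because the vowel at the boundary is adjacent to an oral consonant, not a nasal (/u/ next to /ʁ/).
Because the conditioning nasal is to the left of the vowel that changes, the process is progressive (perseverative).

progressive nasality assimilation (vowel nasalisation)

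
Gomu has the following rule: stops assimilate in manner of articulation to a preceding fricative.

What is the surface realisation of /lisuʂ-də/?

The rule targets /d/ (voiced alveolar stop), which sits after the trigger /ʂ/ (fricative).
Changing only its manner to fricative gives [z] — the voiced alveolar fricative.

[lisuʂzə]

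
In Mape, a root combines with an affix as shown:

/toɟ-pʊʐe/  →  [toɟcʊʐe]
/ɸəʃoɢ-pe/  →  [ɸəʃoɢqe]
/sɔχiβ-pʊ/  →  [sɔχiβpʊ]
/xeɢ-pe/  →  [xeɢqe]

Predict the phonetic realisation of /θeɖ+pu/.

[θeɖʈu]

The data show progressive place assimilation: /p/ → [c] after /ɟ/; /p/ → [q] after /ɢ/. In each pair only place changes, matching the preceding consonant, while manner and voice stay constant.
No alternation appears in [sɔχiβpʊ]: there the adjacent consonants already agree in place (/p/ and /β/ are both bilabial), so this form is consistent with the same rule.
The rule targets /p/ (voiceless bilabial stop), which sits after the trigger /ɖ/ (retroflex).
A voiceless retroflex stop is [ʈ], so the surface segment is [ʈ].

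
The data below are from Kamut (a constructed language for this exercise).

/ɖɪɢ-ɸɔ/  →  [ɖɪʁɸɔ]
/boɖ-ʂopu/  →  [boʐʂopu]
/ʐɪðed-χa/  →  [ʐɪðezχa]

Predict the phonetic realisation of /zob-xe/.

The data show regressive manner assimilation: /ɢ/ → [ʁ] before /ɸ/; /ɖ/ → [ʐ] before /ʂ/; /d/ → [z] before /χ/. In each pair only manner changes, matching the following consonant, while place and voice stay constant.
/b/ is a voiced bilabial stop. The following trigger /x/ is a fricative, so /b/ must become a fricative as well.
Changing only its manner to fricative gives [β] — the voiced bilabial fricative.

[zoβxe]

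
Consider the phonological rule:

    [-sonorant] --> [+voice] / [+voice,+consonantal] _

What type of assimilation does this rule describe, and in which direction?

The target ([-sonorant], obstruents) acquires [+voice] next to a voiced consonant ([+voice,+consonantal]) — it takes on the voicing of its neighbour, so the feature that spreads is voicing.
The conditioning segment sits to the left of the focus bar, meaning the trigger precedes the segment that changes — progressive assimilation.

progressive voicing assimilation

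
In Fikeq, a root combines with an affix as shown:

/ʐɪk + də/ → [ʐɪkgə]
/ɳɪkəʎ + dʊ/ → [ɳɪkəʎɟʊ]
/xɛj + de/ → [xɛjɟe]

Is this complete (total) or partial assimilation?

Underlying /d/ is realised as [g] next to /k/; /k/ itself does not change.
/d/ is alveolar while /k/ is velar; the output [g] is velar, matching the trigger — so the feature that spreads is place.
Manner and voice are unchanged, so the assimilation is partial, not total.
Checking the remaining alternations: /d/ → [ɟ] after /ʎ/ (alveolar → palatal, matching palatal); /d/ → [ɟ] after /j/ (alveolar → palatal, matching palatal) — only place changes, and always toward the preceding segment.

partial assimilation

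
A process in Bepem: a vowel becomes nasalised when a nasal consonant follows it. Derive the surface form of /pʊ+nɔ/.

The vowel /ʊ/ is adjacent to the following nasal /n/, so it acquires [+nasal] and surfaces as [ʊ̃].

[pʊ̃nɔ]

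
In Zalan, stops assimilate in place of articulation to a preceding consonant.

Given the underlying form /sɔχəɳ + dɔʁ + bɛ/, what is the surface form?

/d/ is a voiced alveolar stop. The preceding trigger /ɳ/ is retroflex, so /d/ must become retroflex as well.
Changing only its place to retroflex gives [ɖ] — the voiced retroflex stop.
At the second juncture, /b/ likewise becomes [ɢ] adjacent to /ʁ/.

[sɔχəɳɖɔʁɢɛ]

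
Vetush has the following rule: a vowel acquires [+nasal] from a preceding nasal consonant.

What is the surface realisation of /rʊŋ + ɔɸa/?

[rʊŋɔ̃ɸa]

The vowel /ɔ/ is adjacent to the preceding nasal /ŋ/, so it acquires [+nasal] and surfaces as [ɔ̃].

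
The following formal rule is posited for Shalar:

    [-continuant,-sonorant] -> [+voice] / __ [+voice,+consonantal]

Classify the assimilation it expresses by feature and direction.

regressive voicing assimilation

The target ([-continuant,-sonorant], stops) acquires [+voice] next to a voiced consonant ([+voice,+consonantal]) — it takes on the voicing of its neighbour, so the feature that spreads is voicing.
Since the environment is written after the underscore, the trigger follows the target; the direction is regressive.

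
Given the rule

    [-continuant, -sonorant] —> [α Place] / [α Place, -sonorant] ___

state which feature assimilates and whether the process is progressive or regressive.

The rule copies the place features (abbreviated [Place]) from the environment onto the target, so the assimilating feature is place.
The conditioning segment sits to the left of the focus bar, meaning the trigger precedes the segment that changes — progressive assimilation.

progressive place assimilation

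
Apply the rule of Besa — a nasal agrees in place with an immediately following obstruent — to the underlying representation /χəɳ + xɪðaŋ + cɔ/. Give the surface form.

The rule targets /ɳ/ (voiced retroflex nasal), which sits before the trigger /x/ (velar).
Changing only its place to velar gives [ŋ] — the voiced velar nasal.
The same rule applies at the second boundary: /ŋ/ → [ɲ] next to /c/.

[χəŋxɪðaɲcɔ]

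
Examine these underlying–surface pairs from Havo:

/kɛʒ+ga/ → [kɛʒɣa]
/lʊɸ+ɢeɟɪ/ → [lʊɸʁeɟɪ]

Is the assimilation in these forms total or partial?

partial assimilation

Comparing underlying and surface forms, /g/ → [ɣ] is the alternation; the neighbouring /ʒ/ is constant.
The change stop → fricative matches the manner of the preceding /ʒ/, identifying this as manner assimilation.
Place and voice are unchanged, so the assimilation is partial, not total.
The same holds elsewhere in the data: /ɢ/ → [ʁ] after /ɸ/ (stop → fricative, matching a fricative) — only manner changes, and always toward the preceding segment.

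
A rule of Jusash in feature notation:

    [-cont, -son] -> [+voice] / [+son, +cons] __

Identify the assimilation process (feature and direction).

progressive voicing assimilation

The target ([-cont, -son], stops) acquires [+voice] next to a sonorant consonant ([+son, +cons]) — it takes on the voicing of its neighbour, so the feature that spreads is voicing.
Since the environment is written before the underscore, the trigger precedes the target; the direction is progressive.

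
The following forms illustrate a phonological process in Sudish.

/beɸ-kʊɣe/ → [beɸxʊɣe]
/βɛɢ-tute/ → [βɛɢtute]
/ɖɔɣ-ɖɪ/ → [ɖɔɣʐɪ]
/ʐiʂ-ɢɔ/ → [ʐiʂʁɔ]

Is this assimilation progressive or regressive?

Underlying /k/ is realised as [x] next to /ɸ/; /ɸ/ itself does not change.
/k/ is a stop while /ɸ/ is a fricative; the output [x] is a fricative, matching the trigger — so the feature that spreads is manner.
The same holds elsewhere in the data: /ɖ/ → [ʐ] after /ɣ/ (stop → fricative, matching a fricative); /ɢ/ → [ʁ] after /ʂ/ (stop → fricative, matching a fricative) — only manner changes, and always toward the preceding segment.
Nothing changes in [βɛɢtute]: there the adjacent consonants already agree in manner (/t/ and /ɢ/ are both stops), so this form is consistent with the same rule.
The trigger is the preceding segment, so the direction is progressive (perseverative).

progressive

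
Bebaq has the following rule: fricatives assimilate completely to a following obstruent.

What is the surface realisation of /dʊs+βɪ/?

/s/ is the segment targeted by the rule; it sits immediately before /β/, so it assimilates completely and surfaces as [β].

[dʊββɪ]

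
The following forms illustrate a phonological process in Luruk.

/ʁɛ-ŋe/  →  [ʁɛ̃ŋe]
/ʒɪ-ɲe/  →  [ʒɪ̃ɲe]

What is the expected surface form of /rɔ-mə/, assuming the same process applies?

The data show regressive nasality assimilation (vowel nasalisation): /ɛ/ → [ɛ̃] before /ŋ/; /ɪ/ → [ɪ̃] before /ɲ/ — a vowel is nasalised by an immediately following nasal consonant.
/ɔ/ sits next to the nasal /m/ and is therefore nasalised to [ɔ̃].

[rɔ̃mə]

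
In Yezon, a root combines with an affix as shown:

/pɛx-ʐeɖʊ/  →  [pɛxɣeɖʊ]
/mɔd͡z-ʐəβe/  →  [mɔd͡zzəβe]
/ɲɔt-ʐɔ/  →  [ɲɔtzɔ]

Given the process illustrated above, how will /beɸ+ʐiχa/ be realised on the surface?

The data show progressive place assimilation: /ʐ/ → [ɣ] after /x/; /ʐ/ → [z] after /d͡z/; /ʐ/ → [z] after /t/. In each pair only place changes, matching the preceding consonant, while manner and voice stay constant.
/ʐ/ is a voiced retroflex fricative. The preceding trigger /ɸ/ is bilabial, so /ʐ/ must become bilabial as well.
A voiced bilabial fricative is [β], so the surface segment is [β].

[beɸβiχa]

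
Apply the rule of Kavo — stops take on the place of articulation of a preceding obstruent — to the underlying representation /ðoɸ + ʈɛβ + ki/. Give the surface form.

[ðoɸpɛβpi]

/ʈ/ is a voiceless retroflex stop. The preceding trigger /ɸ/ is bilabial, so /ʈ/ must become bilabial as well.
A voiceless bilabial stop is [p], so the surface segment is [p].
The same rule applies at the second boundary: /k/ → [p] next to /β/.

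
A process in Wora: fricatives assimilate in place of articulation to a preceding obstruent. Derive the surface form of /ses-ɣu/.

/ɣ/ is a voiced velar fricative. The preceding trigger /s/ is alveolar, so /ɣ/ must become alveolar as well.
A voiced alveolar fricative is [z], so the surface segment is [z].

[seszu]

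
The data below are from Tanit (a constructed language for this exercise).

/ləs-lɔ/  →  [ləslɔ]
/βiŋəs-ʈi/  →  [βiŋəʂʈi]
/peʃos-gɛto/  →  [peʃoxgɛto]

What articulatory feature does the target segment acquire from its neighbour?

place

Comparing underlying and surface forms, /s/ → [ʂ] is the alternation; the neighbouring /ʈ/ is constant.
The change alveolar → retroflex matches the place of the following /ʈ/, identifying this as place assimilation.
The other alternating form patterns the same way: /s/ → [x] before /g/ (alveolar → velar, matching velar) — only place changes, and always toward the following segment.
Nothing changes in [ləslɔ]: there the adjacent consonants already agree in place (/s/ and /l/ are both alveolar), so this form is consistent with the same rule.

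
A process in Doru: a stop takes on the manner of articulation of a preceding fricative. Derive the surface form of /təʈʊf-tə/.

[təʈʊfsə]

The rule targets /t/ (voiceless alveolar stop), which sits after the trigger /f/ (fricative).
A voiceless alveolar fricative is [s], so the surface segment is [s].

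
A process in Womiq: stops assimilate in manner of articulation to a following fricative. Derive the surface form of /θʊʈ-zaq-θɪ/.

/ʈ/ is a voiceless retroflex stop. The following trigger /z/ is a fricative, so /ʈ/ must become a fricative as well.
The voiceless retroflex fricative is [ʂ], so /ʈ/ → [ʂ].
At the second juncture, /q/ likewise becomes [χ] adjacent to /θ/.

[θʊʂzaχθɪ]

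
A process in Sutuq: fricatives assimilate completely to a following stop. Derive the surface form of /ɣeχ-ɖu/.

/χ/ is the segment targeted by the rule; it sits immediately before /ɖ/, so it assimilates completely and surfaces as [ɖ].

[ɣeɖɖu]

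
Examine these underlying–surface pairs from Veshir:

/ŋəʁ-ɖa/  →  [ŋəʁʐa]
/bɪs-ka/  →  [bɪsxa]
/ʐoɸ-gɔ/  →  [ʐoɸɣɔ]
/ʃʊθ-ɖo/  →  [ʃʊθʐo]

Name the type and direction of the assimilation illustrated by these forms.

Underlying /ɖ/ is realised as [ʐ] next to /ʁ/; /ʁ/ itself does not change.
/ɖ/ is a stop while /ʁ/ is a fricative; the output [ʐ] is a fricative, matching the trigger — so the feature that spreads is manner.
Place and voice are unchanged, so the assimilation is partial, not total.
Checking the remaining alternations: /k/ → [x] after /s/ (stop → fricative, matching a fricative); /g/ → [ɣ] after /ɸ/ (stop → fricative, matching a fricative); /ɖ/ → [ʐ] after /θ/ (stop → fricative, matching a fricative) — only manner changes, and always toward the preceding segment.
Since the segment that changes follows the conditioning segment, the assimilation is progressive.

progressive manner assimilation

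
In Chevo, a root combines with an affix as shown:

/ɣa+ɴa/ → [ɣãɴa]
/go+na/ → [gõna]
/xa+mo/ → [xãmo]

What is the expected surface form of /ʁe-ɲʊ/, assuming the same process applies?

The data show regressive nasality assimilation (vowel nasalisation): /a/ → [ã] before /ɴ/; /o/ → [õ] before /n/; /a/ → [ã] before /m/ — a vowel is nasalised by an immediately following nasal consonant.
The vowel /e/ is adjacent to the following nasal /ɲ/, so it acquires [+nasal] and surfaces as [ẽ].

[ʁẽɲʊ]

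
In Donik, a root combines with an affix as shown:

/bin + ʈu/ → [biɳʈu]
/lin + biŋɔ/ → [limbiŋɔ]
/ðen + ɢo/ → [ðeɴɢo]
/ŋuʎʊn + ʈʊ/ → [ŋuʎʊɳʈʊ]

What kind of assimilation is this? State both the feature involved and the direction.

regressive place assimilation

The segment that alternates is /n/, which surfaces as [ɳ] when adjacent to /ʈ/.
The change alveolar → retroflex matches the place of the following /ʈ/, identifying this as place assimilation.
Manner and voice are unchanged, so the assimilation is partial, not total.
The same holds elsewhere in the data: /n/ → [m] before /b/ (alveolar → bilabial, matching bilabial); /n/ → [ɴ] before /ɢ/ (alveolar → uvular, matching uvular) — only place changes, and always toward the following segment.
Since the segment that changes precedes the conditioning segment, the assimilation is regressive.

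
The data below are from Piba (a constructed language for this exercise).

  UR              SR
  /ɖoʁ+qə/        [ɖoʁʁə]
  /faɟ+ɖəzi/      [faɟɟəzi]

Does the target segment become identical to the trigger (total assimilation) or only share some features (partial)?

total assimilation

Underlying /q/ is realised as [ʁ] next to /ʁ/; /ʁ/ itself does not change.
The output [ʁ] is identical to the trigger /ʁ/ — every feature (place, manner, voicing) has been copied — so this is total assimilation.
The other form behaves the same way: /ɖ/ → [ɟ] after /ɟ/ — in each case the output is a copy of the preceding consonant.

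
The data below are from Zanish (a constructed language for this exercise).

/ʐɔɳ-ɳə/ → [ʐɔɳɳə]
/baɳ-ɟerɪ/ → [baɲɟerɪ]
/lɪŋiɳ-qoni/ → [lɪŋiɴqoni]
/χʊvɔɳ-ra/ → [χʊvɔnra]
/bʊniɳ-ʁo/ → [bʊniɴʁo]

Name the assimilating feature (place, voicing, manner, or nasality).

The segment that alternates is /ɳ/, which surfaces as [ɲ] when adjacent to /ɟ/.
The change retroflex → palatal matches the place of the following /ɟ/, identifying this as place assimilation.
Checking the remaining alternations: /ɳ/ → [ɴ] before /q/ (retroflex → uvular, matching uvular); /ɳ/ → [n] before /r/ (retroflex → alveolar, matching alveolar); /ɳ/ → [ɴ] before /ʁ/ (retroflex → uvular, matching uvular) — only place changes, and always toward the following segment.
Nothing changes in [ʐɔɳɳə]: there the adjacent consonants already agree in place (/ɳ/ and /ɳ/ are both retroflex), so this form is consistent with the same rule.

place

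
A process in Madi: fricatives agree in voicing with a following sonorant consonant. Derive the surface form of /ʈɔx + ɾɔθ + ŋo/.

The rule targets /x/ (voiceless velar fricative), which sits before the trigger /ɾ/ (voiced).
A voiced velar fricative is [ɣ], so the surface segment is [ɣ].
At the second juncture, /θ/ likewise becomes [ð] adjacent to /ŋ/.

[ʈɔɣɾɔðŋo]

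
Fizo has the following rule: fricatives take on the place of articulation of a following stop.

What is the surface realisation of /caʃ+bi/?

[caɸbi]

The rule targets /ʃ/ (voiceless postalveolar fricative), which sits before the trigger /b/ (bilabial).
Changing only its place to bilabial gives [ɸ] — the voiceless bilabial fricative.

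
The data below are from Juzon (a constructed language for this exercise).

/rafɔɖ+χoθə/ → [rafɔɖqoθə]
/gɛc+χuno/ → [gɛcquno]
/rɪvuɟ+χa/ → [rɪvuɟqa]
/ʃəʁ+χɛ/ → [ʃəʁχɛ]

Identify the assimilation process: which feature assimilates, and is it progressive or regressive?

progressive manner assimilation

Underlying /χ/ is realised as [q] next to /ɖ/; /ɖ/ itself does not change.
/χ/ is a fricative while /ɖ/ is a stop; the output [q] is a stop, matching the trigger — so the feature that spreads is manner.
Place and voice are unchanged, so the assimilation is partial, not total.
Checking the remaining alternations: /χ/ → [q] after /c/ (fricative → stop, matching a stop); /χ/ → [q] after /ɟ/ (fricative → stop, matching a stop) — only manner changes, and always toward the preceding segment.
Nothing changes in [ʃəʁχɛ]: there the adjacent consonants already agree in manner (/χ/ and /ʁ/ are both fricatives), so this form is consistent with the same rule.
The trigger is the preceding segment, so the direction is progressive (perseverative).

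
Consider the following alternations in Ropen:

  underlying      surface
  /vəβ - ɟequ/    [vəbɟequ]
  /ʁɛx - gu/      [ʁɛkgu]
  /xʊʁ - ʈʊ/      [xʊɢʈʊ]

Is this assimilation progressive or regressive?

regressive

The segment that alternates is /β/, which surfaces as [b] when adjacent to /ɟ/.
/β/ is a fricative while /ɟ/ is a stop; the output [b] is a stop, matching the trigger — so the feature that spreads is manner.
The other alternating forms pattern the same way: /x/ → [k] before /g/ (fricative → stop, matching a stop); /ʁ/ → [ɢ] before /ʈ/ (fricative → stop, matching a stop) — only manner changes, and always toward the following segment.
The trigger is the following segment, so the direction is regressive (anticipatory).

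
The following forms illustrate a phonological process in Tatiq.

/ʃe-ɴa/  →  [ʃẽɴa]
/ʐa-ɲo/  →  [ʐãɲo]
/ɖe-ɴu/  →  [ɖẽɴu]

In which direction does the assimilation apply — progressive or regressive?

regressive

The vowel /e/ surfaces as nasalised [ẽ] next to the following nasal /ɴ/ — it has acquired the [+nasal] feature of its neighbour.
Likewise in the remaining data: /a/ → [ã] before /ɲ/ — each time a vowel is nasalised next to a following nasal.
Because the conditioning nasal is to the right of the vowel that changes, the process is regressive (anticipatory).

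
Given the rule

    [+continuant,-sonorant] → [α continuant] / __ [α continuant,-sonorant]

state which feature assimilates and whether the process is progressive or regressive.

regressive manner assimilation

The rule copies [continuant] (continuancy) from the environment onto the target fricatives; since [±continuant] encodes the stop/fricative manner contrast, the assimilating dimension is manner.
Since the environment is written after the underscore, the trigger follows the target; the direction is regressive.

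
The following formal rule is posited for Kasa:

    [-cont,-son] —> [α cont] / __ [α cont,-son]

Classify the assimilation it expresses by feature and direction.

The rule copies [cont] (continuancy) from the environment onto the target stops; since [±cont] encodes the stop/fricative manner contrast, the assimilating dimension is manner.
The conditioning segment sits to the right of the focus bar, meaning the trigger follows the segment that changes — regressive assimilation.

regressive manner assimilation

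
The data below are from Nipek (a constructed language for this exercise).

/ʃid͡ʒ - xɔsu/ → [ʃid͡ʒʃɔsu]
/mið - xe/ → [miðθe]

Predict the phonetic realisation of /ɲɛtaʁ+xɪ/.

[ɲɛtaʁχɪ]

The data show progressive place assimilation: /x/ → [ʃ] after /d͡ʒ/; /x/ → [θ] after /ð/. In each pair only place changes, matching the preceding consonant, while manner and voice stay constant.
/x/ is a voiceless velar fricative. The preceding trigger /ʁ/ is uvular, so /x/ must become uvular as well.
The voiceless uvular fricative is [χ], so /x/ → [χ].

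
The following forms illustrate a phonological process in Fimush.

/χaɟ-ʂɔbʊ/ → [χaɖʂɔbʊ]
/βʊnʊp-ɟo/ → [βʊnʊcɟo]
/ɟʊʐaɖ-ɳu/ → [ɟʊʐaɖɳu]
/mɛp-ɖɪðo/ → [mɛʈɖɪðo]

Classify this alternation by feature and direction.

regressive place assimilation

Underlying /ɟ/ is realised as [ɖ] next to /ʂ/; /ʂ/ itself does not change.
The change palatal → retroflex matches the place of the following /ʂ/, identifying this as place assimilation.
Manner and voice are unchanged, so the assimilation is partial, not total.
Checking the remaining alternations: /p/ → [c] before /ɟ/ (bilabial → palatal, matching palatal); /p/ → [ʈ] before /ɖ/ (bilabial → retroflex, matching retroflex) — only place changes, and always toward the following segment.
Nothing changes in [ɟʊʐaɖɳu]: there the adjacent consonants already agree in place (/ɖ/ and /ɳ/ are both retroflex), so this form is consistent with the same rule.
The trigger is the following segment, so the direction is regressive (anticipatory).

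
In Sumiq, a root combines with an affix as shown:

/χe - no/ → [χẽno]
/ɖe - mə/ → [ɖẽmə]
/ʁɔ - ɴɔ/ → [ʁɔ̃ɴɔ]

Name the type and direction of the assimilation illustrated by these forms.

regressive nasality assimilation (vowel nasalisation)

The vowel /e/ surfaces as nasalised [ẽ] next to the following nasal /n/ — it has acquired the [+nasal] feature of its neighbour.
Likewise in the remaining data: /e/ → [ẽ] before /m/; /ɔ/ → [ɔ̃] before /ɴ/ — each time a vowel is nasalised next to a following nasal.
Because the conditioning nasal is to the right of the vowel that changes, the process is regressive (anticipatory).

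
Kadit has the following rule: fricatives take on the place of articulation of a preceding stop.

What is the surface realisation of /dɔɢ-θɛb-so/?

[dɔɢχɛbɸo]

/θ/ is a voiceless dental fricative. The preceding trigger /ɢ/ is uvular, so /θ/ must become uvular as well.
Changing only its place to uvular gives [χ] — the voiceless uvular fricative.
The same rule applies at the second boundary: /s/ → [ɸ] next to /b/.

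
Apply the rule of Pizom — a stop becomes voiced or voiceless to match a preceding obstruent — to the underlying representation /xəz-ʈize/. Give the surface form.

/ʈ/ is a voiceless retroflex stop. The preceding trigger /z/ is voiced, so /ʈ/ must become voiced as well.
A voiced retroflex stop is [ɖ], so the surface segment is [ɖ].

[xəzɖize]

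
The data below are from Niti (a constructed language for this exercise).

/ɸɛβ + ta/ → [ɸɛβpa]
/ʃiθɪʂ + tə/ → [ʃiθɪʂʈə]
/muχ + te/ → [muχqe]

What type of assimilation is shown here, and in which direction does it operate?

Underlying /t/ is realised as [p] next to /β/; /β/ itself does not change.
The change alveolar → bilabial matches the place of the preceding /β/, identifying this as place assimilation.
Manner and voice are unchanged, so the assimilation is partial, not total.
The same holds elsewhere in the data: /t/ → [ʈ] after /ʂ/ (alveolar → retroflex, matching retroflex); /t/ → [q] after /χ/ (alveolar → uvular, matching uvular) — only place changes, and always toward the preceding segment.
Since the segment that changes follows the conditioning segment, the assimilation is progressive.

progressive place assimilation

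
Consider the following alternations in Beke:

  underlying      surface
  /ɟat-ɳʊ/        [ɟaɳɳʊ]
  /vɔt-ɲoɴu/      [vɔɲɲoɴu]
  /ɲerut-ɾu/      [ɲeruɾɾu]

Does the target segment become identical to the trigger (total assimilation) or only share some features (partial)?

total assimilation

Underlying /t/ is realised as [ɳ] next to /ɳ/; /ɳ/ itself does not change.
The output [ɳ] is identical to the trigger /ɳ/ — every feature (place, manner, voicing) has been copied — so this is total assimilation.
The other forms behave the same way: /t/ → [ɲ] before /ɲ/; /t/ → [ɾ] before /ɾ/ — in each case the output is a copy of the following consonant.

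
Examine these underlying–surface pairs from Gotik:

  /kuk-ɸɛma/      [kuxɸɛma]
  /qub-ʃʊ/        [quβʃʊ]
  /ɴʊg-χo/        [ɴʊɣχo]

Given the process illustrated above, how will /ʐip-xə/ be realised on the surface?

The data show regressive manner assimilation: /k/ → [x] before /ɸ/; /b/ → [β] before /ʃ/; /g/ → [ɣ] before /χ/. In each pair only manner changes, matching the following consonant, while place and voice stay constant.
The rule targets /p/ (voiceless bilabial stop), which sits before the trigger /x/ (fricative).
The voiceless bilabial fricative is [ɸ], so /p/ → [ɸ].

[ʐiɸxə]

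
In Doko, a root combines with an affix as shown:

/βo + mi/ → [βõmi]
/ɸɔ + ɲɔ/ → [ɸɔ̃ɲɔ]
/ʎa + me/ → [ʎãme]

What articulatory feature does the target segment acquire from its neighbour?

nasality

The vowel /o/ surfaces as nasalised [õ] next to the following nasal /m/ — it has acquired the [+nasal] feature of its neighbour.
The other forms show the same pattern: /ɔ/ → [ɔ̃] before /ɲ/; /a/ → [ã] before /m/ — each time a vowel is nasalised next to a following nasal.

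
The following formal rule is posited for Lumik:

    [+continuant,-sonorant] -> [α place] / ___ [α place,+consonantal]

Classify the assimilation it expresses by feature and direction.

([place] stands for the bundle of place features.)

regressive place assimilation

The rule copies the place features (abbreviated [place]) from the environment onto the target, so the assimilating feature is place.
The conditioning segment sits to the right of the focus bar, meaning the trigger follows the segment that changes — regressive assimilation.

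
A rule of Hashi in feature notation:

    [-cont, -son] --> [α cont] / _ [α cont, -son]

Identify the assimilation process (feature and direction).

The shared variable α links the value of [cont] on the target to that of the neighbouring obstruent. [cont] distinguishes stops from fricatives — a manner-of-articulation feature — so this is manner assimilation.
The conditioning segment sits to the right of the focus bar, meaning the trigger follows the segment that changes — regressive assimilation.

regressive manner assimilation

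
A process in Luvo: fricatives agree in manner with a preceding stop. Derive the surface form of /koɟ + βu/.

[koɟbu]

The rule targets /β/ (voiced bilabial fricative), which sits after the trigger /ɟ/ (stop).
A voiced bilabial stop is [b], so the surface segment is [b].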